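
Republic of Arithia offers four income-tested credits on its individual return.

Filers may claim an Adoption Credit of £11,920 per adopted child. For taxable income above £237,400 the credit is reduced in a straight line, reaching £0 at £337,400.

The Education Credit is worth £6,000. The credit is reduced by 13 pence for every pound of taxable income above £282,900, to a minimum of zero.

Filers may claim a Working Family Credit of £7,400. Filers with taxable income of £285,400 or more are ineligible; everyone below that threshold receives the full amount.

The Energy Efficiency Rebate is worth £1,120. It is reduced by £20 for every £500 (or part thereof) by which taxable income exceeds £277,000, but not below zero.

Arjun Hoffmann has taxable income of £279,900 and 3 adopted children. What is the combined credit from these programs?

Adoption Credit: base = 3 × £11,920 = £35,760. £279,900 is £42,500 into a £100,000 phase-out range, leaving 57,500/100,000 of the credit: £35,760 × 57,500/100,000 = £20,562.
Education Credit: £279,900 is at or below the £282,900 threshold, so the full £6,000 applies.
Working Family Credit: £279,900 is below the £285,400 cutoff, so the full £7,400 applies.
Energy Efficiency Rebate: income exceeds £277,000 by £2,900, which is 6 full-or-partial £500 increments; reduction = 6 × £20 = £120, leaving £1,000.
Total: £20,562 + £6,000 + £7,400 + £1,000 = £34,962.

£34,962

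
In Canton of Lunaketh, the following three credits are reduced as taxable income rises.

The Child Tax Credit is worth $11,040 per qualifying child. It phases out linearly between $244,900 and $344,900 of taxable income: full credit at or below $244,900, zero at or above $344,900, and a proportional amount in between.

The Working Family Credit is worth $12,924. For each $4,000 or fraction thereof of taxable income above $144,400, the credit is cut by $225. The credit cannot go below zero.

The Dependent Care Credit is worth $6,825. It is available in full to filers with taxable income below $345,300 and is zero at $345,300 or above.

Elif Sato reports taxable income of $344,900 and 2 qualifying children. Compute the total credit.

$8,274

Child Tax Credit: base = 2 × $11,040 = $22,080. $344,900 is at or above $344,900, so the credit is $0.
Working Family Credit: income exceeds $144,400 by $200,500, which is 51 full-or-partial $4,000 increments; reduction = 51 × $225 = $11,475, leaving $1,449.
Dependent Care Credit: $344,900 is below the $345,300 cutoff, so the full $6,825 applies.
Total: $0 + $1,449 + $6,825 = $8,274.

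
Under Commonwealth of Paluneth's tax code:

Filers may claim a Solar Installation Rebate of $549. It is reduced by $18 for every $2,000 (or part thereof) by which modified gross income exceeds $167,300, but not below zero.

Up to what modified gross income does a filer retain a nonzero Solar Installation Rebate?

$227,300

After 30 increments the reduction is 30 × $18 = $540, leaving $9; one more increment wipes it out. Increment 30 ends at excess 30 × $2,000 = $60,000, so the highest qualifying income is $167,300 + $60,000 = $227,300.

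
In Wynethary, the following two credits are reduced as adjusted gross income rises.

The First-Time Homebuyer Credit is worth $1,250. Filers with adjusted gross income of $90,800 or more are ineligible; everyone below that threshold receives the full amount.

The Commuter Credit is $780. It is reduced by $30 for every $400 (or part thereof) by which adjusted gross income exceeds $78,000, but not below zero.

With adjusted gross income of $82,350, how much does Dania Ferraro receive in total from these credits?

$1,700

First-Time Homebuyer Credit: $82,350 is below the $90,800 cutoff, so the full $1,250 applies.
Commuter Credit: income exceeds $78,000 by $4,350, which is 11 full-or-partial $400 increments; reduction = 11 × $30 = $330, leaving $450.
Total: $1,250 + $450 = $1,700.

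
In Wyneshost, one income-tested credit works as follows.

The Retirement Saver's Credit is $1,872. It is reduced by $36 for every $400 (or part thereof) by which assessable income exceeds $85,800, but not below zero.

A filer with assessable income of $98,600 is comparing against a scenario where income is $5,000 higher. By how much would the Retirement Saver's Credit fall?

$468

At $98,600 — income exceeds $85,800 by $12,800, which is 32 full-or-partial $400 increments; reduction = 32 × $36 = $1,152, leaving $720.
At $103,600 — income exceeds $85,800 by $17,800, which is 45 full-or-partial $400 increments; reduction = 45 × $36 = $1,620, leaving $252.
Lost: $720 − $252 = $468.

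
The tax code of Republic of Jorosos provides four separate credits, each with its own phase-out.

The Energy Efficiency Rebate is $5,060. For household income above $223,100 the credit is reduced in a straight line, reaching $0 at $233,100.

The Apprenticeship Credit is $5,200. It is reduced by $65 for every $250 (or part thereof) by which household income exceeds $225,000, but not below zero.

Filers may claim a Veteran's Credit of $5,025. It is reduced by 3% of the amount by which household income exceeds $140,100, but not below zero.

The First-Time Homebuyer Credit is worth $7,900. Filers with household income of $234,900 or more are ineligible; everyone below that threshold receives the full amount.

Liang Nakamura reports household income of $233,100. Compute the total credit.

Energy Efficiency Rebate: $233,100 is at or above $233,100, so the credit is $0.
Apprenticeship Credit: income exceeds $225,000 by $8,100, which is 33 full-or-partial $250 increments; reduction = 33 × $65 = $2,145, leaving $3,055.
Veteran's Credit: 3% of the $93,000 excess over $140,100 is $2,790; credit = $5,025 − $2,790 = $2,235.
First-Time Homebuyer Credit: $233,100 is below the $234,900 cutoff, so the full $7,900 applies.
Total: $0 + $3,055 + $2,235 + $7,900 = $13,190.

$13,190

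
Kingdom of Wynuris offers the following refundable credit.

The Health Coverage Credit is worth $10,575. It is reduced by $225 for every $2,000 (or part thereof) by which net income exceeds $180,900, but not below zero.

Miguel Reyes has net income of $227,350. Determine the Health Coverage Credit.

$5,175

Health Coverage Credit: income exceeds $180,900 by $46,450, which is 24 full-or-partial $2,000 increments; reduction = 24 × $225 = $5,400, leaving $5,175.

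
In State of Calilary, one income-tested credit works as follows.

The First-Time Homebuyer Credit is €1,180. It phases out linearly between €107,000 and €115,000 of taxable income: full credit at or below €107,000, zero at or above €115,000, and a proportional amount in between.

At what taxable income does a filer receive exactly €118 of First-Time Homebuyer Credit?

€114,200

€118 is 118/1,180 of the full €1,180, so 1,062/1,180 of the €8,000 range has been used: income = €107,000 + €8,000 × 1,062/1,180 = €114,200.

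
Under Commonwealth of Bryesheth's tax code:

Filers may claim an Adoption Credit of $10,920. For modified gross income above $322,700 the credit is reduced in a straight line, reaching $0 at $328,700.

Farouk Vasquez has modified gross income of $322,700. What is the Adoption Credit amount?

Adoption Credit: $322,700 is at or below the $322,700 threshold, so the full $10,920 applies.

$10,920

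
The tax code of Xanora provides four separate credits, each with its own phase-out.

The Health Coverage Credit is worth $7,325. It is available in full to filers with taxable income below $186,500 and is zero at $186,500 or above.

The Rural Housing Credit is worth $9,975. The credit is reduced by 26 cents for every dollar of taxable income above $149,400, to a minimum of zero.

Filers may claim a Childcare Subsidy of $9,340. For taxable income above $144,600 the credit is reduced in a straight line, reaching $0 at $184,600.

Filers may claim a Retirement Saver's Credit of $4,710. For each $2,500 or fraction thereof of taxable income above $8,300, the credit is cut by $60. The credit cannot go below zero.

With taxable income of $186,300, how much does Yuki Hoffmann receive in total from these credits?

Health Coverage Credit: $186,300 is below the $186,500 cutoff, so the full $7,325 applies.
Rural Housing Credit: 26% of the $36,900 excess over $149,400 is $9,594; credit = $9,975 − $9,594 = $381.
Childcare Subsidy: $186,300 is at or above $184,600, so the credit is $0.
Retirement Saver's Credit: income exceeds $8,300 by $178,000, which is 72 full-or-partial $2,500 increments; reduction = 72 × $60 = $4,320, leaving $390.
Total: $7,325 + $381 + $0 + $390 = $8,096.

$8,096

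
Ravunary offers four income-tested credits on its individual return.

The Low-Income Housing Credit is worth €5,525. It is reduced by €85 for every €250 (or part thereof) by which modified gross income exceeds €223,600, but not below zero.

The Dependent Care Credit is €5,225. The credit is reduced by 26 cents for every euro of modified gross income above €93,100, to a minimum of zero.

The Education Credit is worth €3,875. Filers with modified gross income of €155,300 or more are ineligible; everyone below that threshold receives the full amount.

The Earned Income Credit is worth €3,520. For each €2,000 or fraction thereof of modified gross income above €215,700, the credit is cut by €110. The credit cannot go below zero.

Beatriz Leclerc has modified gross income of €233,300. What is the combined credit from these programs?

Low-Income Housing Credit: income exceeds €223,600 by €9,700, which is 39 full-or-partial €250 increments; reduction = 39 × €85 = €3,315, leaving €2,210.
Dependent Care Credit: 26% of the €140,200 excess over €93,100 is €36,452 ≥ base, so the credit is €0.
Education Credit: €233,300 meets or exceeds the €155,300 cutoff, so the credit is €0.
Earned Income Credit: income exceeds €215,700 by €17,600, which is 9 full-or-partial €2,000 increments; reduction = 9 × €110 = €990, leaving €2,530.
Total: €2,210 + €0 + €0 + €2,530 = €4,740.

€4,740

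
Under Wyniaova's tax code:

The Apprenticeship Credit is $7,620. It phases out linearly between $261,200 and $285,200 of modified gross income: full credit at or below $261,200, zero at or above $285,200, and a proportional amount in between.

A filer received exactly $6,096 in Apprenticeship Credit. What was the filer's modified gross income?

$6,096 is 6,096/7,620 of the full $7,620, so 1,524/7,620 of the $24,000 range has been used: income = $261,200 + $24,000 × 1,524/7,620 = $266,000.

$266,000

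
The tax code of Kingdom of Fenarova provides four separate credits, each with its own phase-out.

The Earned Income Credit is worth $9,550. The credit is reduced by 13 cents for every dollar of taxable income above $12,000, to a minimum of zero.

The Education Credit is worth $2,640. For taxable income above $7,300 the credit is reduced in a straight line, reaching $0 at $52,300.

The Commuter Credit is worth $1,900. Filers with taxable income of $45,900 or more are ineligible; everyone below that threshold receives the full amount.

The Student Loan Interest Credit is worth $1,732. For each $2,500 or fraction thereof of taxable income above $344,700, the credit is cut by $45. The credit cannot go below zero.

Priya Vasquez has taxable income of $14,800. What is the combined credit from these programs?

$15,018

Earned Income Credit: 13% of the $2,800 excess over $12,000 is $364; credit = $9,550 − $364 = $9,186.
Education Credit: $14,800 is $7,500 into a $45,000 phase-out range, leaving 37,500/45,000 of the credit: $2,640 × 37,500/45,000 = $2,200.
Commuter Credit: $14,800 is below the $45,900 cutoff, so the full $1,900 applies.
Student Loan Interest Credit: $14,800 is at or below the $344,700 threshold, so the full $1,732 applies.
Total: $9,186 + $2,200 + $1,900 + $1,732 = $15,018.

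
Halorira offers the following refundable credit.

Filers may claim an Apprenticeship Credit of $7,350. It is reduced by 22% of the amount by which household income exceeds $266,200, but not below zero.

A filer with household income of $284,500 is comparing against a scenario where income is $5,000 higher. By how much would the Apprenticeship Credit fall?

$1,100

At $284,500 — 22% of the $18,300 excess over $266,200 is $4,026; credit = $7,350 − $4,026 = $3,324.
At $289,500 — 22% of the $23,300 excess over $266,200 is $5,126; credit = $7,350 − $5,126 = $2,224.
Lost: $3,324 − $2,224 = $1,100.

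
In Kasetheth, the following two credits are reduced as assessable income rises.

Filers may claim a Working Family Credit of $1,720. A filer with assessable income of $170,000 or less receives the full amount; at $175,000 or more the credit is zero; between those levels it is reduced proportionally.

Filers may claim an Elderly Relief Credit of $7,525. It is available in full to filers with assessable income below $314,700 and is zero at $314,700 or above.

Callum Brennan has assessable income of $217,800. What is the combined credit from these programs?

Working Family Credit: $217,800 is at or above $175,000, so the credit is $0.
Elderly Relief Credit: $217,800 is below the $314,700 cutoff, so the full $7,525 applies.
Total: $0 + $7,525 = $7,525.

$7,525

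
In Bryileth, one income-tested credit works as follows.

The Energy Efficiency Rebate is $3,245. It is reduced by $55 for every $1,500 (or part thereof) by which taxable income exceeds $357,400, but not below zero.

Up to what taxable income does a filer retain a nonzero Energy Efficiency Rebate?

$444,400

After 58 increments the reduction is 58 × $55 = $3,190, leaving $55; one more increment wipes it out. Increment 58 ends at excess 58 × $1,500 = $87,000, so the highest qualifying income is $357,400 + $87,000 = $444,400.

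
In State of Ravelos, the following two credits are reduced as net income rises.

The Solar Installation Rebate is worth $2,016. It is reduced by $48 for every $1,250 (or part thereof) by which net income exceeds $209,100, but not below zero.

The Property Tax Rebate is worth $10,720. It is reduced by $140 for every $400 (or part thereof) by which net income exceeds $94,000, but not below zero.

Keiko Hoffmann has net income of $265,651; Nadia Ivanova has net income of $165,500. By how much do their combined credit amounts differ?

Keiko ($265,651): Solar Installation Rebate: income exceeds $209,100 by $56,551 → 46 increments × $48 = $2,208 ≥ base, so the credit is $0. Property Tax Rebate: income exceeds $94,000 by $171,651 → 430 increments × $140 = $60,200 ≥ base, so the credit is $0. total $0 + $0 = $0
Nadia ($165,500): Solar Installation Rebate: $165,500 is at or below the $209,100 threshold, so the full $2,016 applies. Property Tax Rebate: income exceeds $94,000 by $71,500 → 179 increments × $140 = $25,060 ≥ base, so the credit is $0. total $2,016 + $0 = $2,016
Difference: |$0 − $2,016| = $2,016.

$2,016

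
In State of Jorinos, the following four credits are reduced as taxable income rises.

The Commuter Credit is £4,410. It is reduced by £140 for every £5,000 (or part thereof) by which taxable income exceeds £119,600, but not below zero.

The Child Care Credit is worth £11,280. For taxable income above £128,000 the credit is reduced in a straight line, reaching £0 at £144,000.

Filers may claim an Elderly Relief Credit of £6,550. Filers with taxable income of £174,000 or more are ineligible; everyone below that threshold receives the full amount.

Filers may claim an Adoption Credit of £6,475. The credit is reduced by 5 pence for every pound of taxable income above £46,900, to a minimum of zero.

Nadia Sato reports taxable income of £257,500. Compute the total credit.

£490

Commuter Credit: income exceeds £119,600 by £137,900, which is 28 full-or-partial £5,000 increments; reduction = 28 × £140 = £3,920, leaving £490.
Child Care Credit: £257,500 is at or above £144,000, so the credit is £0.
Elderly Relief Credit: £257,500 meets or exceeds the £174,000 cutoff, so the credit is £0.
Adoption Credit: 5% of the £210,600 excess over £46,900 is £10,530 ≥ base, so the credit is £0.
Total: £490 + £0 + £0 + £0 = £490.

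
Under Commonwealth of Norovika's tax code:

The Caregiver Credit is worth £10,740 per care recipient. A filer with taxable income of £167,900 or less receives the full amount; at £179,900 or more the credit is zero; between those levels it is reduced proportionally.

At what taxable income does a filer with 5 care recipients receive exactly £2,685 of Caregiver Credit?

£179,300

Full credit = 5 × £10,740 = £53,700.
£2,685 is 2,685/53,700 of the full £53,700, so 51,015/53,700 of the £12,000 range has been used: income = £167,900 + £12,000 × 51,015/53,700 = £179,300.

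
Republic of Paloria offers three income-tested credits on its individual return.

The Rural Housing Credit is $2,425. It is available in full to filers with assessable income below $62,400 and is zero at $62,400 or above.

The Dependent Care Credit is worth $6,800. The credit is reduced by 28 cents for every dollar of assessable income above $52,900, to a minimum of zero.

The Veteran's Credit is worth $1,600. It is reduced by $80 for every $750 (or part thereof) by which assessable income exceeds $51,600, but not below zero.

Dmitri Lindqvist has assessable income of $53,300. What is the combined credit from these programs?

Rural Housing Credit: $53,300 is below the $62,400 cutoff, so the full $2,425 applies.
Dependent Care Credit: 28% of the $400 excess over $52,900 is $112; credit = $6,800 − $112 = $6,688.
Veteran's Credit: income exceeds $51,600 by $1,700, which is 3 full-or-partial $750 increments; reduction = 3 × $80 = $240, leaving $1,360.
Total: $2,425 + $6,688 + $1,360 = $10,473.

$10,473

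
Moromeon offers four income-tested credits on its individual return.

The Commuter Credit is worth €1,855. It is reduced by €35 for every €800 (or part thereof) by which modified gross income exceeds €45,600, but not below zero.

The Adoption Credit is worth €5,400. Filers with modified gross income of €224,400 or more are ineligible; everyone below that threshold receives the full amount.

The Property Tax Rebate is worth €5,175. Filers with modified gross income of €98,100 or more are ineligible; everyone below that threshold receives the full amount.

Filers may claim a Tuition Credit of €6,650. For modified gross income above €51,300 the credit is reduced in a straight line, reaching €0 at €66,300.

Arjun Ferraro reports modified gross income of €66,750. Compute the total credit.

Commuter Credit: income exceeds €45,600 by €21,150, which is 27 full-or-partial €800 increments; reduction = 27 × €35 = €945, leaving €910.
Adoption Credit: €66,750 is below the €224,400 cutoff, so the full €5,400 applies.
Property Tax Rebate: €66,750 is below the €98,100 cutoff, so the full €5,175 applies.
Tuition Credit: €66,750 is at or above €66,300, so the credit is €0.
Total: €910 + €5,400 + €5,175 + €0 = €11,485.

€11,485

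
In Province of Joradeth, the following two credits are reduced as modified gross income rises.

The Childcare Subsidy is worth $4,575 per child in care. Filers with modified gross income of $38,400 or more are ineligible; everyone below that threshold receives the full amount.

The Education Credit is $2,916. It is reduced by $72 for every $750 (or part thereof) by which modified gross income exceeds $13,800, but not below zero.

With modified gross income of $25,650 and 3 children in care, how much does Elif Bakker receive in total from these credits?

$15,489

Childcare Subsidy: base = 3 × $4,575 = $13,725. $25,650 is below the $38,400 cutoff, so the full $13,725 applies.
Education Credit: income exceeds $13,800 by $11,850, which is 16 full-or-partial $750 increments; reduction = 16 × $72 = $1,152, leaving $1,764.
Total: $13,725 + $1,764 = $15,489.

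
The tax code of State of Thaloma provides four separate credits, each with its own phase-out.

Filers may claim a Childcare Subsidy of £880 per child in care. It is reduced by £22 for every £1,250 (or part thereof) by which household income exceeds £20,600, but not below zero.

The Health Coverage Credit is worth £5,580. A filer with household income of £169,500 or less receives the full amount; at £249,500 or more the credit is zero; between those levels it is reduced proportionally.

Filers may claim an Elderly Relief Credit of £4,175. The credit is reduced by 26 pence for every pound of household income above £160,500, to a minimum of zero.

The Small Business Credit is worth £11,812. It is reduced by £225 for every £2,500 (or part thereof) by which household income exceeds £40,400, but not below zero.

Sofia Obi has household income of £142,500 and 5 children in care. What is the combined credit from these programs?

Childcare Subsidy: base = 5 × £880 = £4,400. income exceeds £20,600 by £121,900, which is 98 full-or-partial £1,250 increments; reduction = 98 × £22 = £2,156, leaving £2,244.
Health Coverage Credit: £142,500 is at or below the £169,500 threshold, so the full £5,580 applies.
Elderly Relief Credit: £142,500 is at or below the £160,500 threshold, so the full £4,175 applies.
Small Business Credit: income exceeds £40,400 by £102,100, which is 41 full-or-partial £2,500 increments; reduction = 41 × £225 = £9,225, leaving £2,587.
Total: £2,244 + £5,580 + £4,175 + £2,587 = £14,586.

£14,586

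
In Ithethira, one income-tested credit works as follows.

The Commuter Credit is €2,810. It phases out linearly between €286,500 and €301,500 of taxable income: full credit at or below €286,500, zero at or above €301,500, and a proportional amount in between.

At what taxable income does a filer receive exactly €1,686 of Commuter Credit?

€292,500

€1,686 is 1,686/2,810 of the full €2,810, so 1,124/2,810 of the €15,000 range has been used: income = €286,500 + €15,000 × 1,124/2,810 = €292,500.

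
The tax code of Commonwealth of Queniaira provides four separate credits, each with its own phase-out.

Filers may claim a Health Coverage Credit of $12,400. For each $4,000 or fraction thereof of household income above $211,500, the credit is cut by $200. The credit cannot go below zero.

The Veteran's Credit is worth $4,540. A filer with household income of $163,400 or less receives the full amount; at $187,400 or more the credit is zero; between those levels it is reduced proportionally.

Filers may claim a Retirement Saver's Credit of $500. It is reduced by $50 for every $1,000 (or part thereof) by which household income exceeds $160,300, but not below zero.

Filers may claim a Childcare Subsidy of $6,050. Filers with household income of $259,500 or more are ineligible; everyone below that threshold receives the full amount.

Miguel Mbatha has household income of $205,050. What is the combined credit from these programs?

Health Coverage Credit: $205,050 is at or below the $211,500 threshold, so the full $12,400 applies.
Veteran's Credit: $205,050 is at or above $187,400, so the credit is $0.
Retirement Saver's Credit: income exceeds $160,300 by $44,750 → 45 increments × $50 = $2,250 ≥ base, so the credit is $0.
Childcare Subsidy: $205,050 is below the $259,500 cutoff, so the full $6,050 applies.
Total: $12,400 + $0 + $0 + $6,050 = $18,450.

$18,450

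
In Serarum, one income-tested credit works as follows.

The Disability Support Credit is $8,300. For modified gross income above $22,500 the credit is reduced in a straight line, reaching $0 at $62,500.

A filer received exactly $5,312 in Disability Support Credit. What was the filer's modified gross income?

$5,312 is 5,312/8,300 of the full $8,300, so 2,988/8,300 of the $40,000 range has been used: income = $22,500 + $40,000 × 2,988/8,300 = $36,900.

$36,900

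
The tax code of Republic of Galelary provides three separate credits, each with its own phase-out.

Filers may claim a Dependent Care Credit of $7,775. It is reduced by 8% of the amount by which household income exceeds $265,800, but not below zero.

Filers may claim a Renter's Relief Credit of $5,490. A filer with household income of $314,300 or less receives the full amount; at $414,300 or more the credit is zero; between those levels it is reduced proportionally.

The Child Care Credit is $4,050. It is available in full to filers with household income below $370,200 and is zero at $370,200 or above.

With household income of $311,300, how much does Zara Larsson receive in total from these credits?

Dependent Care Credit: 8% of the $45,500 excess over $265,800 is $3,640; credit = $7,775 − $3,640 = $4,135.
Renter's Relief Credit: $311,300 is at or below the $314,300 threshold, so the full $5,490 applies.
Child Care Credit: $311,300 is below the $370,200 cutoff, so the full $4,050 applies.
Total: $4,135 + $5,490 + $4,050 = $13,675.

$13,675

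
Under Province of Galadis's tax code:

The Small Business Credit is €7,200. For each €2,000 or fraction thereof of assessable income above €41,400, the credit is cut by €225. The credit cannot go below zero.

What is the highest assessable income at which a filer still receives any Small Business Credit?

After 31 increments the reduction is 31 × €225 = €6,975, leaving €225; one more increment wipes it out. Increment 31 ends at excess 31 × €2,000 = €62,000, so the highest qualifying income is €41,400 + €62,000 = €103,400.

€103,400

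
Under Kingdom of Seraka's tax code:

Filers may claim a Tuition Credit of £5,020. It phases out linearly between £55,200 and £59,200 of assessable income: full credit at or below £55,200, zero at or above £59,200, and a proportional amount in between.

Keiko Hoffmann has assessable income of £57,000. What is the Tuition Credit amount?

£2,761

Tuition Credit: £57,000 is £1,800 into a £4,000 phase-out range, leaving 2,200/4,000 of the credit: £5,020 × 2,200/4,000 = £2,761.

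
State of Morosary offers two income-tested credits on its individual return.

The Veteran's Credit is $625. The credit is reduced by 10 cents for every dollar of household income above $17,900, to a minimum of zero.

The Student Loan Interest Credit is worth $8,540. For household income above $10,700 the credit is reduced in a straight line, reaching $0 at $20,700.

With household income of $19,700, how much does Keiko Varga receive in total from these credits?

Veteran's Credit: 10% of the $1,800 excess over $17,900 is $180; credit = $625 − $180 = $445.
Student Loan Interest Credit: $19,700 is $9,000 into a $10,000 phase-out range, leaving 1,000/10,000 of the credit: $8,540 × 1,000/10,000 = $854.
Total: $445 + $854 = $1,299.

$1,299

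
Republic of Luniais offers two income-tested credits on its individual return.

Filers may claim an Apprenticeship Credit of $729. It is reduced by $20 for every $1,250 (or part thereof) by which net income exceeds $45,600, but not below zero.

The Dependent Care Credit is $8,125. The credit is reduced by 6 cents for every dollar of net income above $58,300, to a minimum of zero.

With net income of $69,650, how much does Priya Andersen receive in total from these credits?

$7,773

Apprenticeship Credit: income exceeds $45,600 by $24,050, which is 20 full-or-partial $1,250 increments; reduction = 20 × $20 = $400, leaving $329.
Dependent Care Credit: 6% of the $11,350 excess over $58,300 is $681; credit = $8,125 − $681 = $7,444.
Total: $329 + $7,444 = $7,773.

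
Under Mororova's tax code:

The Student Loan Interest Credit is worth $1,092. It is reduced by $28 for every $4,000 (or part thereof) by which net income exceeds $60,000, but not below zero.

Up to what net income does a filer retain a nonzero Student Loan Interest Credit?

After 38 increments the reduction is 38 × $28 = $1,064, leaving $28; one more increment wipes it out. Increment 38 ends at excess 38 × $4,000 = $152,000, so the highest qualifying income is $60,000 + $152,000 = $212,000.

$212,000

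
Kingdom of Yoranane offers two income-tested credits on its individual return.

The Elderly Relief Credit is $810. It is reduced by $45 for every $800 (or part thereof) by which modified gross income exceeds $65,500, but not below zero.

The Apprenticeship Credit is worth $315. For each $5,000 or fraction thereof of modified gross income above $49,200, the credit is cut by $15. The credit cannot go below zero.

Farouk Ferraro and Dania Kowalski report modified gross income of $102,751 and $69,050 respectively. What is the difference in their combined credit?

Farouk ($102,751): Elderly Relief Credit: income exceeds $65,500 by $37,251 → 47 increments × $45 = $2,115 ≥ base, so the credit is $0. Apprenticeship Credit: income exceeds $49,200 by $53,551, which is 11 full-or-partial $5,000 increments; reduction = 11 × $15 = $165, leaving $150. total $0 + $150 = $150
Dania ($69,050): Elderly Relief Credit: income exceeds $65,500 by $3,550, which is 5 full-or-partial $800 increments; reduction = 5 × $45 = $225, leaving $585. Apprenticeship Credit: income exceeds $49,200 by $19,850, which is 4 full-or-partial $5,000 increments; reduction = 4 × $15 = $60, leaving $255. total $585 + $255 = $840
Difference: |$150 − $840| = $690.

$690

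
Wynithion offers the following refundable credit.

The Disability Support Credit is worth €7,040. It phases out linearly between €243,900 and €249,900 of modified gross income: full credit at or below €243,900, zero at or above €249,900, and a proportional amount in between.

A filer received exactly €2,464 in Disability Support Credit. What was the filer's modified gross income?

€247,800

€2,464 is 2,464/7,040 of the full €7,040, so 4,576/7,040 of the €6,000 range has been used: income = €243,900 + €6,000 × 4,576/7,040 = €247,800.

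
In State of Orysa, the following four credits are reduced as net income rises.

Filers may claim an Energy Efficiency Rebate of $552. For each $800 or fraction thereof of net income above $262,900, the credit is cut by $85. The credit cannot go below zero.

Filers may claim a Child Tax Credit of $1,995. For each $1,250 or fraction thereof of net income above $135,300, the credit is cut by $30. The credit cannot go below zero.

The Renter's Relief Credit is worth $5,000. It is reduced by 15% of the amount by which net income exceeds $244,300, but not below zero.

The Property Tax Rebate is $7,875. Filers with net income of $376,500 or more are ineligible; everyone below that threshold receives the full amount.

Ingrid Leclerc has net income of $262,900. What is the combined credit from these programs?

Energy Efficiency Rebate: $262,900 is at or below the $262,900 threshold, so the full $552 applies.
Child Tax Credit: income exceeds $135,300 by $127,600 → 103 increments × $30 = $3,090 ≥ base, so the credit is $0.
Renter's Relief Credit: 15% of the $18,600 excess over $244,300 is $2,790; credit = $5,000 − $2,790 = $2,210.
Property Tax Rebate: $262,900 is below the $376,500 cutoff, so the full $7,875 applies.
Total: $552 + $0 + $2,210 + $7,875 = $10,637.

$10,637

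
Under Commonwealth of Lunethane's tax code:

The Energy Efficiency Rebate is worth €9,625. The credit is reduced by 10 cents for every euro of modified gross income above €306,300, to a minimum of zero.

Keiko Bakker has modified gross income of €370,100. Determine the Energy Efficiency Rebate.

€3,245

Energy Efficiency Rebate: 10% of the €63,800 excess over €306,300 is €6,380; credit = €9,625 − €6,380 = €3,245.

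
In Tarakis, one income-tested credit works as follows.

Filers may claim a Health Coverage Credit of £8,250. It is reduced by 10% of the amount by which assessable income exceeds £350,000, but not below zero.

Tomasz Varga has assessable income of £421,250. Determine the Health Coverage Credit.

Health Coverage Credit: 10% of the £71,250 excess over £350,000 is £7,125; credit = £8,250 − £7,125 = £1,125.

£1,125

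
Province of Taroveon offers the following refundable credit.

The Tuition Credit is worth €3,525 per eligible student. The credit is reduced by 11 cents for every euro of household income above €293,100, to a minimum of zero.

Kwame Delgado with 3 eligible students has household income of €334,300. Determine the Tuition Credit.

Tuition Credit: base = 3 × €3,525 = €10,575. 11% of the €41,200 excess over €293,100 is €4,532; credit = €10,575 − €4,532 = €6,043.

€6,043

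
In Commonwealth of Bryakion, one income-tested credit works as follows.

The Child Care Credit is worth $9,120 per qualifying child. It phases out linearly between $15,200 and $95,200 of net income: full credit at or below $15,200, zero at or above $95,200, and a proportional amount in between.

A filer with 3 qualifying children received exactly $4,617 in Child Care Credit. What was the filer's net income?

Full credit = 3 × $9,120 = $27,360.
$4,617 is 4,617/27,360 of the full $27,360, so 22,743/27,360 of the $80,000 range has been used: income = $15,200 + $80,000 × 22,743/27,360 = $81,700.

$81,700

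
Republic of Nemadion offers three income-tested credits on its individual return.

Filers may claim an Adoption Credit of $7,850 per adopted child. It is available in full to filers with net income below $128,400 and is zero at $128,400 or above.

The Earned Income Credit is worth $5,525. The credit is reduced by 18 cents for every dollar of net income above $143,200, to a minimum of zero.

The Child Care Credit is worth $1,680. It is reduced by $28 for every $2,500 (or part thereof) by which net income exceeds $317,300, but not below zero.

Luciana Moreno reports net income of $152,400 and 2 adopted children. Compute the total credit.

Adoption Credit: base = 2 × $7,850 = $15,700. $152,400 meets or exceeds the $128,400 cutoff, so the credit is $0.
Earned Income Credit: 18% of the $9,200 excess over $143,200 is $1,656; credit = $5,525 − $1,656 = $3,869.
Child Care Credit: $152,400 is at or below the $317,300 threshold, so the full $1,680 applies.
Total: $0 + $3,869 + $1,680 = $5,549.

$5,549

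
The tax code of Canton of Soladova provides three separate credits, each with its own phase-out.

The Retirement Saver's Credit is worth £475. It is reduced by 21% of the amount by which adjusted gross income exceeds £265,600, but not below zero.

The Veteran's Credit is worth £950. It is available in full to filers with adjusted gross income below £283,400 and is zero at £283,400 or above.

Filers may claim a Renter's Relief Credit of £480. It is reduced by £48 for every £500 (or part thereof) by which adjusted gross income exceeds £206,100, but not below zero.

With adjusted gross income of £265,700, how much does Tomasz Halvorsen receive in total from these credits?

Retirement Saver's Credit: 21% of the £100 excess over £265,600 is £21; credit = £475 − £21 = £454.
Veteran's Credit: £265,700 is below the £283,400 cutoff, so the full £950 applies.
Renter's Relief Credit: income exceeds £206,100 by £59,600 → 120 increments × £48 = £5,760 ≥ base, so the credit is £0.
Total: £454 + £950 + £0 = £1,404.

£1,404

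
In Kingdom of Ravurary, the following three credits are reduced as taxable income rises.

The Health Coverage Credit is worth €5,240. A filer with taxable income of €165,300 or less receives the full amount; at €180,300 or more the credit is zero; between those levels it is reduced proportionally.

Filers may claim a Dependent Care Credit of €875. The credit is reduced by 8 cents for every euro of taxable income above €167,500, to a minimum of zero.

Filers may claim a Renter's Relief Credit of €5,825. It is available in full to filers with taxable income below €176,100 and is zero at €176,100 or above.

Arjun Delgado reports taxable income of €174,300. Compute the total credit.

€8,252

Health Coverage Credit: €174,300 is €9,000 into a €15,000 phase-out range, leaving 6,000/15,000 of the credit: €5,240 × 6,000/15,000 = €2,096.
Dependent Care Credit: 8% of the €6,800 excess over €167,500 is €544; credit = €875 − €544 = €331.
Renter's Relief Credit: €174,300 is below the €176,100 cutoff, so the full €5,825 applies.
Total: €2,096 + €331 + €5,825 = €8,252.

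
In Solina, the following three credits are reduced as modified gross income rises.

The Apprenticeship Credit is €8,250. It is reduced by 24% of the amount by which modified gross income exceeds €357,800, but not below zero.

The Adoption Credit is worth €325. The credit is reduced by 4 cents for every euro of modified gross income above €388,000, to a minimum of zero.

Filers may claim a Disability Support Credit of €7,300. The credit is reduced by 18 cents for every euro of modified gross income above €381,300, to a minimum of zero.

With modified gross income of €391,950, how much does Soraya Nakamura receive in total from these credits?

Apprenticeship Credit: 24% of the €34,150 excess over €357,800 is €8,196; credit = €8,250 − €8,196 = €54.
Adoption Credit: 4% of the €3,950 excess over €388,000 is €158; credit = €325 − €158 = €167.
Disability Support Credit: 18% of the €10,650 excess over €381,300 is €1,917; credit = €7,300 − €1,917 = €5,383.
Total: €54 + €167 + €5,383 = €5,604.

€5,604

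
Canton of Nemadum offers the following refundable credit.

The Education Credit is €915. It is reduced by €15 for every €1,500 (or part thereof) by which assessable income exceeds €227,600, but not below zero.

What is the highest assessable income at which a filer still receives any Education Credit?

After 60 increments the reduction is 60 × €15 = €900, leaving €15; one more increment wipes it out. Increment 60 ends at excess 60 × €1,500 = €90,000, so the highest qualifying income is €227,600 + €90,000 = €317,600.

€317,600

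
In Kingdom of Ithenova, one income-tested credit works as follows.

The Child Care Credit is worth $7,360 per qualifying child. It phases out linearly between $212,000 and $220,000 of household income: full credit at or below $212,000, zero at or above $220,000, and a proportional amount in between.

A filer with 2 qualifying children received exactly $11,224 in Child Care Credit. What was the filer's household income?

Full credit = 2 × $7,360 = $14,720.
$11,224 is 11,224/14,720 of the full $14,720, so 3,496/14,720 of the $8,000 range has been used: income = $212,000 + $8,000 × 3,496/14,720 = $213,900.

$213,900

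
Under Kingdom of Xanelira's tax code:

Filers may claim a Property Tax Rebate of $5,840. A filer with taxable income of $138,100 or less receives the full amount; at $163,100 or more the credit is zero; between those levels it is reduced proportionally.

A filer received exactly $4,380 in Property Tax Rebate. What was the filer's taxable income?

$4,380 is 4,380/5,840 of the full $5,840, so 1,460/5,840 of the $25,000 range has been used: income = $138,100 + $25,000 × 1,460/5,840 = $144,350.

$144,350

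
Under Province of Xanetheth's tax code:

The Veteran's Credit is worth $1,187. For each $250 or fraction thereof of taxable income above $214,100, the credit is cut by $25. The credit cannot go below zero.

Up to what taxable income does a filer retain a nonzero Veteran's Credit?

$225,850

After 47 increments the reduction is 47 × $25 = $1,175, leaving $12; one more increment wipes it out. Increment 47 ends at excess 47 × $250 = $11,750, so the highest qualifying income is $214,100 + $11,750 = $225,850.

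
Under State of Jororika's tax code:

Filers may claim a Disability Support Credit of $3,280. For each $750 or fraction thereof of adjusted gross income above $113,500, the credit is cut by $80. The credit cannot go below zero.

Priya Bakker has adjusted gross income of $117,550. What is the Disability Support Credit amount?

Disability Support Credit: income exceeds $113,500 by $4,050, which is 6 full-or-partial $750 increments; reduction = 6 × $80 = $480, leaving $2,800.

$2,800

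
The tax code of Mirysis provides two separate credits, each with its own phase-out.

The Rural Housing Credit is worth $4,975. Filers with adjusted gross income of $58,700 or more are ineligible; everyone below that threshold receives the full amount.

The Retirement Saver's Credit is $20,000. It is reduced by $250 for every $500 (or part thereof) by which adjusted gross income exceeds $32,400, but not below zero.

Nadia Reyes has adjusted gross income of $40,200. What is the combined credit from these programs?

Rural Housing Credit: $40,200 is below the $58,700 cutoff, so the full $4,975 applies.
Retirement Saver's Credit: income exceeds $32,400 by $7,800, which is 16 full-or-partial $500 increments; reduction = 16 × $250 = $4,000, leaving $16,000.
Total: $4,975 + $16,000 = $20,975.

$20,975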